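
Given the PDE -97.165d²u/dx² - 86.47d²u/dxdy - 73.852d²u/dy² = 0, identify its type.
The second-order coefficients are A = -97.165, B = -86.47, C = -73.852. Since B² - 4AC = -21226.25742 < 0, this is an elliptic PDE.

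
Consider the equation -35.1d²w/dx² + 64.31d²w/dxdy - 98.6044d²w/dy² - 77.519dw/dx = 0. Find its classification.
Elliptic. (A = -35.1, B = 64.31, C = -98.6044 gives B² - 4AC = -9708.28166.)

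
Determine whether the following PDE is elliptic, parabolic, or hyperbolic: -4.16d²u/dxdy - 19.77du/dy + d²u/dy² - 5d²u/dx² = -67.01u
Rewriting in standard form: -5d²u/dx² - 4.16d²u/dxdy + d²u/dy² - 19.77du/dy + 67.01u = 0. Coefficients: A = -5, B = -4.16, C = 1. B² - 4AC = 37.3056, which is positive, so the equation is hyperbolic.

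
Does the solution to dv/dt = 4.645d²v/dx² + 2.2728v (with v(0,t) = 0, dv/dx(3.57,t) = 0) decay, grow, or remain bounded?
v grows unboundedly. Reaction dominates diffusion (r=2.2728 > κπ²/(4L²)≈0.9); solution grows exponentially.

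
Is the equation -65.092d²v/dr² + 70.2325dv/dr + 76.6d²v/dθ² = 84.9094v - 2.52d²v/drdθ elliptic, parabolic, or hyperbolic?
Rewriting in standard form: -65.092d²v/dr² + 2.52d²v/drdθ + 76.6d²v/dθ² + 70.2325dv/dr - 84.9094v = 0. Computing B² - 4AC with A = -65.092, B = 2.52, C = 76.6: discriminant = 19950.5392 (positive). Answer: hyperbolic.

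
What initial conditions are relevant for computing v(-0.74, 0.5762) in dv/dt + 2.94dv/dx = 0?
A single point: x = -2.434028. The characteristic through (-0.74, 0.5762) is x - 2.94t = const, so x = -0.74 - 2.94·0.5762 = -2.434028.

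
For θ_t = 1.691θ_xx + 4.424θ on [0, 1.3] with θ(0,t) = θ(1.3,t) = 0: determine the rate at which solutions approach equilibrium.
Eigenvalues: λₙ = 1.691n²π²/1.3² - 4.424.
First three modes:
  n=1: λ₁ = 1.691π²/1.3² - 4.424 ≈ 5.451
  n=2: λ₂ = 6.764π²/1.3² - 4.424 ≈ 35.078
  n=3: λ₃ = 15.219π²/1.3² - 4.424 ≈ 84.455
Since 1.691π²/1.3² ≈ 9.875 > 4.424, all λₙ > 0.
The n=1 mode decays slowest → dominates as t → ∞.
Asymptotic: θ ~ c₁ sin(πx/1.3) e^{-λ₁t} with decay rate λ₁ ≈ 5.451.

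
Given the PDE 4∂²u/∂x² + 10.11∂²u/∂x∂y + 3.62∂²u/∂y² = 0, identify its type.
The second-order coefficients are A = 4, B = 10.11, C = 3.62. Since B² - 4AC = 44.2921 > 0, this is a hyperbolic PDE.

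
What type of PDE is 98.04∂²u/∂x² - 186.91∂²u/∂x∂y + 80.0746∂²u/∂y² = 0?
With A = 98.04, B = -186.91, C = 80.0746, the discriminant is 3533.292964. This is a hyperbolic PDE.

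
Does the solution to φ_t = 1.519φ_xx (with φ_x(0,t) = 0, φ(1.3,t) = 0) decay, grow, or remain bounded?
φ → 0. Heat escapes through the Dirichlet boundary.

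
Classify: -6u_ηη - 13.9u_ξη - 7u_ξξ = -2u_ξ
Rewriting in standard form: -7u_ξξ - 13.9u_ξη - 6u_ηη + 2u_ξ = 0. Hyperbolic (discriminant = 25.21).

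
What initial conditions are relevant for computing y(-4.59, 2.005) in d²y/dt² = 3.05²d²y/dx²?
Domain of dependence: [-10.70525, 1.52525]. Signals travel at speed 3.05, so data within |x - -4.59| ≤ 3.05·2.005 = 6.11525 can reach the point.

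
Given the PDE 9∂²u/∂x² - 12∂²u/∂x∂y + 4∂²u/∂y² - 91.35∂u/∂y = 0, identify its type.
The second-order coefficients are A = 9, B = -12, C = 4. Since B² - 4AC = 0 = 0, this is a parabolic PDE.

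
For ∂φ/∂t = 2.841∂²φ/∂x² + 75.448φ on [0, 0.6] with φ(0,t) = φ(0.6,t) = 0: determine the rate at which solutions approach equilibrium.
Eigenvalues: λₙ = 2.841n²π²/0.6² - 75.448.
First three modes:
  n=1: λ₁ = 2.841π²/0.6² - 75.448 ≈ 2.44
  n=2: λ₂ = 11.364π²/0.6² - 75.448 ≈ 236.103
  n=3: λ₃ = 25.569π²/0.6² - 75.448 ≈ 625.541
Since 2.841π²/0.6² ≈ 77.888 > 75.448, all λₙ > 0.
The n=1 mode decays slowest → dominates as t → ∞.
Asymptotic: φ ~ c₁ sin(πx/0.6) e^{-λ₁t} with decay rate λ₁ ≈ 2.44.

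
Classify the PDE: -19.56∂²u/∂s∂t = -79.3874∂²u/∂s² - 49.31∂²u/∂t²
Rewriting in standard form: 79.3874∂²u/∂s² - 19.56∂²u/∂s∂t + 49.31∂²u/∂t² = 0. A = 79.3874, B = -19.56, C = 49.31. Discriminant B² - 4AC = -15275.777176. Since -15275.777176 < 0, elliptic.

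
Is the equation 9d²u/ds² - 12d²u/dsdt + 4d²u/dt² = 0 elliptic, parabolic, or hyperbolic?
Computing B² - 4AC with A = 9, B = -12, C = 4: discriminant = 0 (zero). Answer: parabolic.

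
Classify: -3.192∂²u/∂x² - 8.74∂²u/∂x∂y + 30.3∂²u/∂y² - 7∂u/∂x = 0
Hyperbolic (discriminant = 463.258).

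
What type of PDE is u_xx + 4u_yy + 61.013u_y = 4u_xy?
Rewriting in standard form: u_xx - 4u_xy + 4u_yy + 61.013u_y = 0. With A = 1, B = -4, C = 4, the discriminant is 0. This is a parabolic PDE.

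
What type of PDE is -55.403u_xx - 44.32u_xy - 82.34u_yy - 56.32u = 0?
With A = -55.403, B = -44.32, C = -82.34, the discriminant is -16283.26968. This is an elliptic PDE.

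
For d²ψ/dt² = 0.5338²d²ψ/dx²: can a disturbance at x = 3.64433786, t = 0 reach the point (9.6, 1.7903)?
No. The domain of dependence is [8.64433786, 10.55566214], and 3.64433786 is outside this interval.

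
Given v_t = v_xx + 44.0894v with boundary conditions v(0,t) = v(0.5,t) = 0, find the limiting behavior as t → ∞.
v grows unboundedly. Reaction dominates diffusion (r=44.0894 > κπ²/L²≈39.48); solution grows exponentially.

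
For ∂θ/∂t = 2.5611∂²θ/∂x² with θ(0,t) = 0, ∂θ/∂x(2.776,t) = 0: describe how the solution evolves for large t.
θ → 0. Heat escapes through the Dirichlet boundary.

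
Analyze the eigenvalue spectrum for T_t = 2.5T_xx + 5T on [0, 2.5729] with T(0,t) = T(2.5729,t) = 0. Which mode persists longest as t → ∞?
Eigenvalues: λₙ = 2.5n²π²/2.5729² - 5.
First three modes:
  n=1: λ₁ = 2.5π²/2.5729² - 5 ≈ -1.273
  n=2: λ₂ = 10π²/2.5729² - 5 ≈ 9.909
  n=3: λ₃ = 22.5π²/2.5729² - 5 ≈ 28.546
Since 2.5π²/2.5729² ≈ 3.727 < 5, λ₁ < 0.
The n=1 mode grows fastest (−λₙ is largest for n=1) → dominates.
Asymptotic: T ~ c₁ sin(πx/2.5729) e^{1.273t} (exponential growth at rate −λ₁ ≈ 1.273).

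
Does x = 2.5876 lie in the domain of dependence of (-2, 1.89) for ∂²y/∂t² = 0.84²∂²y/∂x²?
No. The domain of dependence is [-3.5876, -0.4124], and 2.5876 is outside this interval.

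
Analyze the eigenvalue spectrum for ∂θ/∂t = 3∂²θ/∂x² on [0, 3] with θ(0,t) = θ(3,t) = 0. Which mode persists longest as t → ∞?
Eigenvalues: λₙ = 3n²π²/3².
First three modes:
  n=1: λ₁ = 3π²/3² ≈ 3.29
  n=2: λ₂ = 12π²/3² ≈ 13.159 (4× faster decay)
  n=3: λ₃ = 27π²/3² ≈ 29.609 (9× faster decay)
As t → ∞, higher modes decay exponentially faster. The n=1 mode dominates: θ ~ c₁ sin(πx/3) e^{-λ₁t}.
Decay rate: λ₁ = 3π²/3² ≈ 3.29.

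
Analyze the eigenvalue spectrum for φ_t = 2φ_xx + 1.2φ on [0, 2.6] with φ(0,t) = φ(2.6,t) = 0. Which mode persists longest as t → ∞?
Eigenvalues: λₙ = 2n²π²/2.6² - 1.2.
First three modes:
  n=1: λ₁ = 2π²/2.6² - 1.2 ≈ 1.72
  n=2: λ₂ = 8π²/2.6² - 1.2 ≈ 10.48
  n=3: λ₃ = 18π²/2.6² - 1.2 ≈ 25.08
Since 2π²/2.6² ≈ 2.92 > 1.2, all λₙ > 0.
The n=1 mode decays slowest → dominates as t → ∞.
Asymptotic: φ ~ c₁ sin(πx/2.6) e^{-λ₁t} with decay rate λ₁ ≈ 1.72.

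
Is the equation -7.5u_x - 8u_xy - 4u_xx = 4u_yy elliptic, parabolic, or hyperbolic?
Rewriting in standard form: -4u_xx - 8u_xy - 4u_yy - 7.5u_x = 0. Computing B² - 4AC with A = -4, B = -8, C = -4: discriminant = 0 (zero). Answer: parabolic.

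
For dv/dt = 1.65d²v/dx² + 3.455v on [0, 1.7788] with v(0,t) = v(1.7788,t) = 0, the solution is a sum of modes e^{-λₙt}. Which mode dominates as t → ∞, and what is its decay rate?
Eigenvalues: λₙ = 1.65n²π²/1.7788² - 3.455.
First three modes:
  n=1: λ₁ = 1.65π²/1.7788² - 3.455 ≈ 1.692
  n=2: λ₂ = 6.6π²/1.7788² - 3.455 ≈ 17.132
  n=3: λ₃ = 14.85π²/1.7788² - 3.455 ≈ 42.865
Since 1.65π²/1.7788² ≈ 5.147 > 3.455, all λₙ > 0.
The n=1 mode decays slowest → dominates as t → ∞.
Asymptotic: v ~ c₁ sin(πx/1.7788) e^{-λ₁t} with decay rate λ₁ ≈ 1.692.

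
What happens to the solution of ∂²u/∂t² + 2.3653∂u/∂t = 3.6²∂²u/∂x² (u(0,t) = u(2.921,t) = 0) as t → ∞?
u → 0. Damping (γ=2.3653) dissipates energy; oscillations decay exponentially.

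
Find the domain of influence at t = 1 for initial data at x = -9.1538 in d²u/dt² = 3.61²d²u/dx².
Domain of influence: [-12.7638, -5.5438]. Data at x = -9.1538 spreads outward at speed 3.61.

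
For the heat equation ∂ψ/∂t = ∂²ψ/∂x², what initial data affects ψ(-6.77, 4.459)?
The entire real line. The heat equation has infinite propagation speed: any initial disturbance instantly affects all points (though exponentially small far away).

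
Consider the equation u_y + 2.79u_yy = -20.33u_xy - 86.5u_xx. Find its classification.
Rewriting in standard form: 86.5u_xx + 20.33u_xy + 2.79u_yy + u_y = 0. Elliptic. (A = 86.5, B = 20.33, C = 2.79 gives B² - 4AC = -552.0311.)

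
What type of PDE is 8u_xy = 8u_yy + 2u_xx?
Rewriting in standard form: -2u_xx + 8u_xy - 8u_yy = 0. With A = -2, B = 8, C = -8, the discriminant is 0. This is a parabolic PDE.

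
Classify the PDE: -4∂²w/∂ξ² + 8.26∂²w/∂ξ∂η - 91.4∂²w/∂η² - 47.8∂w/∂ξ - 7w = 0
A = -4, B = 8.26, C = -91.4. Discriminant B² - 4AC = -1394.1724. Since -1394.1724 < 0, elliptic.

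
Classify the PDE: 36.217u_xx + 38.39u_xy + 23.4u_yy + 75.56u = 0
A = 36.217, B = 38.39, C = 23.4. Discriminant B² - 4AC = -1916.1191. Since -1916.1191 < 0, elliptic.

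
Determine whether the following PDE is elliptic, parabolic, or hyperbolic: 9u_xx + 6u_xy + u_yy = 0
Coefficients: A = 9, B = 6, C = 1. B² - 4AC = 0, which is zero, so the equation is parabolic.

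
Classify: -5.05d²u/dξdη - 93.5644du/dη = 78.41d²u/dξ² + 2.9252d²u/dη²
Rewriting in standard form: -78.41d²u/dξ² - 5.05d²u/dξdη - 2.9252d²u/dη² - 93.5644du/dη = 0. Elliptic (discriminant = -891.957228).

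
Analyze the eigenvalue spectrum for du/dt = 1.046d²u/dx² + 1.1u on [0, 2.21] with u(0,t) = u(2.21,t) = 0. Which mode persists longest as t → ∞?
Eigenvalues: λₙ = 1.046n²π²/2.21² - 1.1.
First three modes:
  n=1: λ₁ = 1.046π²/2.21² - 1.1 ≈ 1.014
  n=2: λ₂ = 4.184π²/2.21² - 1.1 ≈ 7.355
  n=3: λ₃ = 9.414π²/2.21² - 1.1 ≈ 17.923
Since 1.046π²/2.21² ≈ 2.114 > 1.1, all λₙ > 0.
The n=1 mode decays slowest → dominates as t → ∞.
Asymptotic: u ~ c₁ sin(πx/2.21) e^{-λ₁t} with decay rate λ₁ ≈ 1.014.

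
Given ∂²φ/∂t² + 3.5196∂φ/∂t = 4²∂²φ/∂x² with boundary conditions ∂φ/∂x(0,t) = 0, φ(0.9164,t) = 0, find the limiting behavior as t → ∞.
φ → 0. Damping (γ=3.5196) dissipates energy; oscillations decay exponentially.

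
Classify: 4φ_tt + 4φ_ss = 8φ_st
Rewriting in standard form: 4φ_ss - 8φ_st + 4φ_tt = 0. Parabolic (discriminant = 0).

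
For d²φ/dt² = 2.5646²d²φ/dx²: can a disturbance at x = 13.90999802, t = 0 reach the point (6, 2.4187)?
No. The domain of dependence is [-0.20299802, 12.20299802], and 13.90999802 is outside this interval.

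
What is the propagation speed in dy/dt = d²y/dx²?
Infinite. The heat equation is parabolic, not hyperbolic, so disturbances propagate instantly.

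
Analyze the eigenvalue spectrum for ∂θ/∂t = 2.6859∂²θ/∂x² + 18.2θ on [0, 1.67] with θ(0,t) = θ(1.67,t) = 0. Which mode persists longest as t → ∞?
Eigenvalues: λₙ = 2.6859n²π²/1.67² - 18.2.
First three modes:
  n=1: λ₁ = 2.6859π²/1.67² - 18.2 ≈ -8.695
  n=2: λ₂ = 10.7436π²/1.67² - 18.2 ≈ 19.82
  n=3: λ₃ = 24.1731π²/1.67² - 18.2 ≈ 67.346
Since 2.6859π²/1.67² ≈ 9.505 < 18.2, λ₁ < 0.
The n=1 mode grows fastest (−λₙ is largest for n=1) → dominates.
Asymptotic: θ ~ c₁ sin(πx/1.67) e^{8.695t} (exponential growth at rate −λ₁ ≈ 8.695).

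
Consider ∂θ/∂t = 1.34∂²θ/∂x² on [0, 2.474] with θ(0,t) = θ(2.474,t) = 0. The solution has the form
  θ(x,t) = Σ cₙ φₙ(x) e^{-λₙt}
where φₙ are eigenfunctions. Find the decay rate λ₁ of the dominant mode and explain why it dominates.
Eigenvalues: λₙ = 1.34n²π²/2.474².
First three modes:
  n=1: λ₁ = 1.34π²/2.474² ≈ 2.161
  n=2: λ₂ = 5.36π²/2.474² ≈ 8.643 (4× faster decay)
  n=3: λ₃ = 12.06π²/2.474² ≈ 19.447 (9× faster decay)
As t → ∞, higher modes decay exponentially faster. The n=1 mode dominates: θ ~ c₁ sin(πx/2.474) e^{-λ₁t}.
Decay rate: λ₁ = 1.34π²/2.474² ≈ 2.161.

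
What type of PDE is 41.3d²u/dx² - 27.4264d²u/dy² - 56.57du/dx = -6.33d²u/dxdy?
Rewriting in standard form: 41.3d²u/dx² + 6.33d²u/dxdy - 27.4264d²u/dy² - 56.57du/dx = 0. With A = 41.3, B = 6.33, C = -27.4264, the discriminant is 4570.91018. This is a hyperbolic PDE.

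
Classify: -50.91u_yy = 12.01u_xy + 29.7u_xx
Rewriting in standard form: -29.7u_xx - 12.01u_xy - 50.91u_yy = 0. Elliptic (discriminant = -5903.8679).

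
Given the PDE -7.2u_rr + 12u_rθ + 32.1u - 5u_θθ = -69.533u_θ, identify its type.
Rewriting in standard form: -7.2u_rr + 12u_rθ - 5u_θθ + 69.533u_θ + 32.1u = 0. The second-order coefficients are A = -7.2, B = 12, C = -5. Since B² - 4AC = 0 = 0, this is a parabolic PDE.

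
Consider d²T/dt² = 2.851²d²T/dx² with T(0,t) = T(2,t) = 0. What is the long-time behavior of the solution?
As t → ∞, T oscillates (no decay). Energy is conserved; the solution oscillates indefinitely as standing waves.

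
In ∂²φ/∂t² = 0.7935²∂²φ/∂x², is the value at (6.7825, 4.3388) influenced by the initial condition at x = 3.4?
Yes. The domain of dependence is [3.3396622, 10.2253378], and 3.4 ∈ [3.3396622, 10.2253378].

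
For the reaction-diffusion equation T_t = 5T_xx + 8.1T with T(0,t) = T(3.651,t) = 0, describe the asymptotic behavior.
T grows unboundedly. Reaction dominates diffusion (r=8.1 > κπ²/L²≈3.7); solution grows exponentially.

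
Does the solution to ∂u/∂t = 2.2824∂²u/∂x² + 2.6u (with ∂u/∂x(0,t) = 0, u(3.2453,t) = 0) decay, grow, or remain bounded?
u grows unboundedly. Reaction dominates diffusion (r=2.6 > κπ²/(4L²)≈0.53); solution grows exponentially.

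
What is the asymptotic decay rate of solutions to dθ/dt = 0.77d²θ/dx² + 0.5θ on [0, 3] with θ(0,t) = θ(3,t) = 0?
Eigenvalues: λₙ = 0.77n²π²/3² - 0.5.
First three modes:
  n=1: λ₁ = 0.77π²/3² - 0.5 ≈ 0.344
  n=2: λ₂ = 3.08π²/3² - 0.5 ≈ 2.878
  n=3: λ₃ = 6.93π²/3² - 0.5 ≈ 7.1
Since 0.77π²/3² ≈ 0.844 > 0.5, all λₙ > 0.
The n=1 mode decays slowest → dominates as t → ∞.
Asymptotic: θ ~ c₁ sin(πx/3) e^{-λ₁t} with decay rate λ₁ ≈ 0.344.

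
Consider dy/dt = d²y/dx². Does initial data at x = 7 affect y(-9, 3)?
Yes, for any finite x. The heat equation has infinite propagation speed, so all initial data affects all points at any t > 0.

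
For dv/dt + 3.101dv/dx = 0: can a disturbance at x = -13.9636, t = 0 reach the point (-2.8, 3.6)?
Yes. The characteristic through (-2.8, 3.6) passes through x = -13.9636.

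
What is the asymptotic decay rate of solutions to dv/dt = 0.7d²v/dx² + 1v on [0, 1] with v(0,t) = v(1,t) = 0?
Eigenvalues: λₙ = 0.7n²π²/1² - 1.
First three modes:
  n=1: λ₁ = 0.7π² - 1 ≈ 5.909
  n=2: λ₂ = 2.8π² - 1 ≈ 26.635
  n=3: λ₃ = 6.3π² - 1 ≈ 61.179
Since 0.7π² ≈ 6.909 > 1, all λₙ > 0.
The n=1 mode decays slowest → dominates as t → ∞.
Asymptotic: v ~ c₁ sin(πx/1) e^{-λ₁t} with decay rate λ₁ ≈ 5.909.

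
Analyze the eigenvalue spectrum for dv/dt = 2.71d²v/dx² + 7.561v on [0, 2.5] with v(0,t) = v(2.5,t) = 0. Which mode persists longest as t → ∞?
Eigenvalues: λₙ = 2.71n²π²/2.5² - 7.561.
First three modes:
  n=1: λ₁ = 2.71π²/2.5² - 7.561 ≈ -3.282
  n=2: λ₂ = 10.84π²/2.5² - 7.561 ≈ 9.557
  n=3: λ₃ = 24.39π²/2.5² - 7.561 ≈ 30.954
Since 2.71π²/2.5² ≈ 4.279 < 7.561, λ₁ < 0.
The n=1 mode grows fastest (−λₙ is largest for n=1) → dominates.
Asymptotic: v ~ c₁ sin(πx/2.5) e^{3.282t} (exponential growth at rate −λ₁ ≈ 3.282).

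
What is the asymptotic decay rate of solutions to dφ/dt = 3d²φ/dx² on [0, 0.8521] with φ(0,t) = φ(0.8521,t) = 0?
Eigenvalues: λₙ = 3n²π²/0.8521².
First three modes:
  n=1: λ₁ = 3π²/0.8521² ≈ 40.779
  n=2: λ₂ = 12π²/0.8521² ≈ 163.117 (4× faster decay)
  n=3: λ₃ = 27π²/0.8521² ≈ 367.014 (9× faster decay)
As t → ∞, higher modes decay exponentially faster. The n=1 mode dominates: φ ~ c₁ sin(πx/0.8521) e^{-λ₁t}.
Decay rate: λ₁ = 3π²/0.8521² ≈ 40.779.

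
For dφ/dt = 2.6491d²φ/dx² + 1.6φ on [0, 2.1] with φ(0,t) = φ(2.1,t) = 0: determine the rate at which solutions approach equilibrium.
Eigenvalues: λₙ = 2.6491n²π²/2.1² - 1.6.
First three modes:
  n=1: λ₁ = 2.6491π²/2.1² - 1.6 ≈ 4.329
  n=2: λ₂ = 10.5964π²/2.1² - 1.6 ≈ 22.115
  n=3: λ₃ = 23.8419π²/2.1² - 1.6 ≈ 51.758
Since 2.6491π²/2.1² ≈ 5.929 > 1.6, all λₙ > 0.
The n=1 mode decays slowest → dominates as t → ∞.
Asymptotic: φ ~ c₁ sin(πx/2.1) e^{-λ₁t} with decay rate λ₁ ≈ 4.329.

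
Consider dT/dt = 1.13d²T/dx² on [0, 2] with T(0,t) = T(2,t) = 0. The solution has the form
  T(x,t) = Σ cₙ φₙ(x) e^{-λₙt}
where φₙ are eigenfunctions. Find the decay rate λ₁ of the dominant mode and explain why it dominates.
Eigenvalues: λₙ = 1.13n²π²/2².
First three modes:
  n=1: λ₁ = 1.13π²/2² ≈ 2.788
  n=2: λ₂ = 4.52π²/2² ≈ 11.153 (4× faster decay)
  n=3: λ₃ = 10.17π²/2² ≈ 25.093 (9× faster decay)
As t → ∞, higher modes decay exponentially faster. The n=1 mode dominates: T ~ c₁ sin(πx/2) e^{-λ₁t}.
Decay rate: λ₁ = 1.13π²/2² ≈ 2.788.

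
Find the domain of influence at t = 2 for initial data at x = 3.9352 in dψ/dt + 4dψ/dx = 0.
At x = 11.9352. The characteristic carries data from (3.9352, 0) to (11.9352, 2).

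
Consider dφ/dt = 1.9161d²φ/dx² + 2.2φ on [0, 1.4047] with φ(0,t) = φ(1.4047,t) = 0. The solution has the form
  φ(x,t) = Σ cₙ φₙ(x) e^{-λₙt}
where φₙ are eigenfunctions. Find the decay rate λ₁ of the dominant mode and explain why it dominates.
Eigenvalues: λₙ = 1.9161n²π²/1.4047² - 2.2.
First three modes:
  n=1: λ₁ = 1.9161π²/1.4047² - 2.2 ≈ 7.384
  n=2: λ₂ = 7.6644π²/1.4047² - 2.2 ≈ 36.136
  n=3: λ₃ = 17.2449π²/1.4047² - 2.2 ≈ 84.057
Since 1.9161π²/1.4047² ≈ 9.584 > 2.2, all λₙ > 0.
The n=1 mode decays slowest → dominates as t → ∞.
Asymptotic: φ ~ c₁ sin(πx/1.4047) e^{-λ₁t} with decay rate λ₁ ≈ 7.384.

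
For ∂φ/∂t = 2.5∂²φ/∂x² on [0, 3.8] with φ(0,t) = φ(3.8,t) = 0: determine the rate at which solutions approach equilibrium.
Eigenvalues: λₙ = 2.5n²π²/3.8².
First three modes:
  n=1: λ₁ = 2.5π²/3.8² ≈ 1.709
  n=2: λ₂ = 10π²/3.8² ≈ 6.835 (4× faster decay)
  n=3: λ₃ = 22.5π²/3.8² ≈ 15.379 (9× faster decay)
As t → ∞, higher modes decay exponentially faster. The n=1 mode dominates: φ ~ c₁ sin(πx/3.8) e^{-λ₁t}.
Decay rate: λ₁ = 2.5π²/3.8² ≈ 1.709.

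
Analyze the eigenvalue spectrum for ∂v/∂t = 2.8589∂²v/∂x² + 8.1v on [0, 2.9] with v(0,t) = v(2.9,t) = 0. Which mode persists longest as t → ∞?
Eigenvalues: λₙ = 2.8589n²π²/2.9² - 8.1.
First three modes:
  n=1: λ₁ = 2.8589π²/2.9² - 8.1 ≈ -4.745
  n=2: λ₂ = 11.4356π²/2.9² - 8.1 ≈ 5.32
  n=3: λ₃ = 25.7301π²/2.9² - 8.1 ≈ 22.096
Since 2.8589π²/2.9² ≈ 3.355 < 8.1, λ₁ < 0.
The n=1 mode grows fastest (−λₙ is largest for n=1) → dominates.
Asymptotic: v ~ c₁ sin(πx/2.9) e^{4.745t} (exponential growth at rate −λ₁ ≈ 4.745).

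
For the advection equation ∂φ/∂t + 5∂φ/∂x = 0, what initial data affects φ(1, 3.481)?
A single point: x = -16.405. The characteristic through (1, 3.481) is x - 5t = const, so x = 1 - 5·3.481 = -16.405.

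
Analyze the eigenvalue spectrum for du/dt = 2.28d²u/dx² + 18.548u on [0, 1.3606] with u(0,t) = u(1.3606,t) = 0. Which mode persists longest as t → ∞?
Eigenvalues: λₙ = 2.28n²π²/1.3606² - 18.548.
First three modes:
  n=1: λ₁ = 2.28π²/1.3606² - 18.548 ≈ -6.392
  n=2: λ₂ = 9.12π²/1.3606² - 18.548 ≈ 30.074
  n=3: λ₃ = 20.52π²/1.3606² - 18.548 ≈ 90.852
Since 2.28π²/1.3606² ≈ 12.156 < 18.548, λ₁ < 0.
The n=1 mode grows fastest (−λₙ is largest for n=1) → dominates.
Asymptotic: u ~ c₁ sin(πx/1.3606) e^{6.392t} (exponential growth at rate −λ₁ ≈ 6.392).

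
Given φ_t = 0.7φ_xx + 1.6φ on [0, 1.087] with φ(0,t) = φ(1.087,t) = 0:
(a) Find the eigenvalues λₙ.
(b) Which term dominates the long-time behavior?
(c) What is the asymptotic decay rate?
Eigenvalues: λₙ = 0.7n²π²/1.087² - 1.6.
First three modes:
  n=1: λ₁ = 0.7π²/1.087² - 1.6 ≈ 4.247
  n=2: λ₂ = 2.8π²/1.087² - 1.6 ≈ 21.788
  n=3: λ₃ = 6.3π²/1.087² - 1.6 ≈ 51.024
Since 0.7π²/1.087² ≈ 5.847 > 1.6, all λₙ > 0.
The n=1 mode decays slowest → dominates as t → ∞.
Asymptotic: φ ~ c₁ sin(πx/1.087) e^{-λ₁t} with decay rate λ₁ ≈ 4.247.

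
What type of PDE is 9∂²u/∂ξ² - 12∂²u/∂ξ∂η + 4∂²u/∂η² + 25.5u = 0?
With A = 9, B = -12, C = 4, the discriminant is 0. This is a parabolic PDE.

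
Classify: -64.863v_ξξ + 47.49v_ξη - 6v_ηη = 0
Hyperbolic (discriminant = 698.5881).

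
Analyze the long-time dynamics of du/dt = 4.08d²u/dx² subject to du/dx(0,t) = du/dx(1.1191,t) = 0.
Long-time behavior: u → constant (steady state). Heat is conserved (no flux at boundaries); solution approaches the spatial average.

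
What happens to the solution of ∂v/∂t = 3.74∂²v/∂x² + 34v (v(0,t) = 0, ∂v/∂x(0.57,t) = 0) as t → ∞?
v grows unboundedly. Reaction dominates diffusion (r=34 > κπ²/(4L²)≈28.4); solution grows exponentially.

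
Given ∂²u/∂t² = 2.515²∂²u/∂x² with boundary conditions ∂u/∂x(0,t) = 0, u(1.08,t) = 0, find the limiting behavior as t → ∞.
u oscillates (no decay). Energy is conserved; the solution oscillates indefinitely as standing waves.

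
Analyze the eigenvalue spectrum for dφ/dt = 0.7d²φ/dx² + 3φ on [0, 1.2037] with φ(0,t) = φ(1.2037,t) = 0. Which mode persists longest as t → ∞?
Eigenvalues: λₙ = 0.7n²π²/1.2037² - 3.
First three modes:
  n=1: λ₁ = 0.7π²/1.2037² - 3 ≈ 1.768
  n=2: λ₂ = 2.8π²/1.2037² - 3 ≈ 16.073
  n=3: λ₃ = 6.3π²/1.2037² - 3 ≈ 39.914
Since 0.7π²/1.2037² ≈ 4.768 > 3, all λₙ > 0.
The n=1 mode decays slowest → dominates as t → ∞.
Asymptotic: φ ~ c₁ sin(πx/1.2037) e^{-λ₁t} with decay rate λ₁ ≈ 1.768.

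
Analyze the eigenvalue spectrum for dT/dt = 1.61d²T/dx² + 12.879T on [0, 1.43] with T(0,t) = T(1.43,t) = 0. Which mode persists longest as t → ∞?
Eigenvalues: λₙ = 1.61n²π²/1.43² - 12.879.
First three modes:
  n=1: λ₁ = 1.61π²/1.43² - 12.879 ≈ -5.108
  n=2: λ₂ = 6.44π²/1.43² - 12.879 ≈ 18.203
  n=3: λ₃ = 14.49π²/1.43² - 12.879 ≈ 57.056
Since 1.61π²/1.43² ≈ 7.771 < 12.879, λ₁ < 0.
The n=1 mode grows fastest (−λₙ is largest for n=1) → dominates.
Asymptotic: T ~ c₁ sin(πx/1.43) e^{5.108t} (exponential growth at rate −λ₁ ≈ 5.108).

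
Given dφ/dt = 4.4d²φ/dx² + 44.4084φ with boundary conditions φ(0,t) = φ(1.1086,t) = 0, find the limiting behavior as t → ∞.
φ grows unboundedly. Reaction dominates diffusion (r=44.4084 > κπ²/L²≈35.33); solution grows exponentially.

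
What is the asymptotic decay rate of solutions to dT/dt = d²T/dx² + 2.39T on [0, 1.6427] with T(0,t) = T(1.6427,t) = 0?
Eigenvalues: λₙ = n²π²/1.6427² - 2.39.
First three modes:
  n=1: λ₁ = π²/1.6427² - 2.39 ≈ 1.267
  n=2: λ₂ = 4π²/1.6427² - 2.39 ≈ 12.24
  n=3: λ₃ = 9π²/1.6427² - 2.39 ≈ 30.527
Since π²/1.6427² ≈ 3.657 > 2.39, all λₙ > 0.
The n=1 mode decays slowest → dominates as t → ∞.
Asymptotic: T ~ c₁ sin(πx/1.6427) e^{-λ₁t} with decay rate λ₁ ≈ 1.267.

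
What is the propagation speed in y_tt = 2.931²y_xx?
Speed = 2.931. Information travels along characteristics x = x₀ ± 2.931t.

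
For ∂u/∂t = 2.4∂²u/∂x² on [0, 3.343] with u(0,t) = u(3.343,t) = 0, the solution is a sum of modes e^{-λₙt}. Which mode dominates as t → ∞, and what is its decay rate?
Eigenvalues: λₙ = 2.4n²π²/3.343².
First three modes:
  n=1: λ₁ = 2.4π²/3.343² ≈ 2.12
  n=2: λ₂ = 9.6π²/3.343² ≈ 8.478 (4× faster decay)
  n=3: λ₃ = 21.6π²/3.343² ≈ 19.076 (9× faster decay)
As t → ∞, higher modes decay exponentially faster. The n=1 mode dominates: u ~ c₁ sin(πx/3.343) e^{-λ₁t}.
Decay rate: λ₁ = 2.4π²/3.343² ≈ 2.12.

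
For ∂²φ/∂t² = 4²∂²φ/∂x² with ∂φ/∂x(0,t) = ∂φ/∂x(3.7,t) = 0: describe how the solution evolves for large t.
φ oscillates about a mean that drifts linearly in t (generically unbounded; no decay). There is no damping, so the nonconstant modes persist as standing waves (energy conserved, no decay). But with Neumann conditions at both ends the constant mode has eigenvalue 0: the spatial mean M(t) of φ satisfies M'' = 0, so M(t) = M(0) + M'(0)·t. Unless the initial velocity has zero mean (∫φ_t(x,0)dx = 0), the solution grows linearly in t (unbounded, though not exponentially); if it does have zero mean, the solution stays bounded and simply oscillates.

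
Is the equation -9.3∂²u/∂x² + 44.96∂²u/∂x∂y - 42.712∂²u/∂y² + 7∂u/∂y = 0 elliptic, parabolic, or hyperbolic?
Computing B² - 4AC with A = -9.3, B = 44.96, C = -42.712: discriminant = 432.5152 (positive). Answer: hyperbolic.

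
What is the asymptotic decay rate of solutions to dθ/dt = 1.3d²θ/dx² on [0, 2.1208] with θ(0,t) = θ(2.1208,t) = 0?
Eigenvalues: λₙ = 1.3n²π²/2.1208².
First three modes:
  n=1: λ₁ = 1.3π²/2.1208² ≈ 2.853
  n=2: λ₂ = 5.2π²/2.1208² ≈ 11.41 (4× faster decay)
  n=3: λ₃ = 11.7π²/2.1208² ≈ 25.674 (9× faster decay)
As t → ∞, higher modes decay exponentially faster. The n=1 mode dominates: θ ~ c₁ sin(πx/2.1208) e^{-λ₁t}.
Decay rate: λ₁ = 1.3π²/2.1208² ≈ 2.853.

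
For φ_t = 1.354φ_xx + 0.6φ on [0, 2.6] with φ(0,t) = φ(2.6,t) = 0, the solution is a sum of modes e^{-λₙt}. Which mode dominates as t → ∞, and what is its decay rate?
Eigenvalues: λₙ = 1.354n²π²/2.6² - 0.6.
First three modes:
  n=1: λ₁ = 1.354π²/2.6² - 0.6 ≈ 1.377
  n=2: λ₂ = 5.416π²/2.6² - 0.6 ≈ 7.307
  n=3: λ₃ = 12.186π²/2.6² - 0.6 ≈ 17.192
Since 1.354π²/2.6² ≈ 1.977 > 0.6, all λₙ > 0.
The n=1 mode decays slowest → dominates as t → ∞.
Asymptotic: φ ~ c₁ sin(πx/2.6) e^{-λ₁t} with decay rate λ₁ ≈ 1.377.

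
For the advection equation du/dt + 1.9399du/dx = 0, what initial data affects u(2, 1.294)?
A single point: x = -0.5102306. The characteristic through (2, 1.294) is x - 1.9399t = const, so x = 2 - 1.9399·1.294 = -0.5102306.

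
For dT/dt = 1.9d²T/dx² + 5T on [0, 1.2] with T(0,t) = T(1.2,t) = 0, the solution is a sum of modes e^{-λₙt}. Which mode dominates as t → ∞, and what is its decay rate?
Eigenvalues: λₙ = 1.9n²π²/1.2² - 5.
First three modes:
  n=1: λ₁ = 1.9π²/1.2² - 5 ≈ 8.022
  n=2: λ₂ = 7.6π²/1.2² - 5 ≈ 47.09
  n=3: λ₃ = 17.1π²/1.2² - 5 ≈ 112.202
Since 1.9π²/1.2² ≈ 13.022 > 5, all λₙ > 0.
The n=1 mode decays slowest → dominates as t → ∞.
Asymptotic: T ~ c₁ sin(πx/1.2) e^{-λ₁t} with decay rate λ₁ ≈ 8.022.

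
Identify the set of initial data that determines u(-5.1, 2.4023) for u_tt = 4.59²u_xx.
Domain of dependence: [-16.126557, 5.926557]. Signals travel at speed 4.59, so data within |x - -5.1| ≤ 4.59·2.4023 = 11.026557 can reach the point.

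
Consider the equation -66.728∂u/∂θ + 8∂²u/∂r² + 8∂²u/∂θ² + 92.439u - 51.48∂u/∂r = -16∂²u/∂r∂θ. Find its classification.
Rewriting in standard form: 8∂²u/∂r² + 16∂²u/∂r∂θ + 8∂²u/∂θ² - 51.48∂u/∂r - 66.728∂u/∂θ + 92.439u = 0. Parabolic. (A = 8, B = 16, C = 8 gives B² - 4AC = 0.)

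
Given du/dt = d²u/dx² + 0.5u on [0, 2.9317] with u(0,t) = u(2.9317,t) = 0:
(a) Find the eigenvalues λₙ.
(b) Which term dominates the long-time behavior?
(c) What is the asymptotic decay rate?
Eigenvalues: λₙ = n²π²/2.9317² - 0.5.
First three modes:
  n=1: λ₁ = π²/2.9317² - 0.5 ≈ 0.648
  n=2: λ₂ = 4π²/2.9317² - 0.5 ≈ 4.093
  n=3: λ₃ = 9π²/2.9317² - 0.5 ≈ 9.835
Since π²/2.9317² ≈ 1.148 > 0.5, all λₙ > 0.
The n=1 mode decays slowest → dominates as t → ∞.
Asymptotic: u ~ c₁ sin(πx/2.9317) e^{-λ₁t} with decay rate λ₁ ≈ 0.648.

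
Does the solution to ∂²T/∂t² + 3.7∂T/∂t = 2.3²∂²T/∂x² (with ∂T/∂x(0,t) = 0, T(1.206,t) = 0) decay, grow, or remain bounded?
T → 0. Damping (γ=3.7) dissipates energy; oscillations decay exponentially.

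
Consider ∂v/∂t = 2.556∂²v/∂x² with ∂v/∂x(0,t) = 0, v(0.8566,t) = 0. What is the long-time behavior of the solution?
As t → ∞, v → 0. Heat escapes through the Dirichlet boundary.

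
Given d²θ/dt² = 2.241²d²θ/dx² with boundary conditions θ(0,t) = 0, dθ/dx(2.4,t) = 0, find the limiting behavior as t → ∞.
θ oscillates (no decay). Energy is conserved; the solution oscillates indefinitely as standing waves.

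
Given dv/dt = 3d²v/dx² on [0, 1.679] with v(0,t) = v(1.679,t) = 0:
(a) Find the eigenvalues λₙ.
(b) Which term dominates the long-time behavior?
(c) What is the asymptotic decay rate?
Eigenvalues: λₙ = 3n²π²/1.679².
First three modes:
  n=1: λ₁ = 3π²/1.679² ≈ 10.503
  n=2: λ₂ = 12π²/1.679² ≈ 42.013 (4× faster decay)
  n=3: λ₃ = 27π²/1.679² ≈ 94.528 (9× faster decay)
As t → ∞, higher modes decay exponentially faster. The n=1 mode dominates: v ~ c₁ sin(πx/1.679) e^{-λ₁t}.
Decay rate: λ₁ = 3π²/1.679² ≈ 10.503.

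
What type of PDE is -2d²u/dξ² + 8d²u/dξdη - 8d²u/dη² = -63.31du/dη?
Rewriting in standard form: -2d²u/dξ² + 8d²u/dξdη - 8d²u/dη² + 63.31du/dη = 0. With A = -2, B = 8, C = -8, the discriminant is 0. This is a parabolic PDE.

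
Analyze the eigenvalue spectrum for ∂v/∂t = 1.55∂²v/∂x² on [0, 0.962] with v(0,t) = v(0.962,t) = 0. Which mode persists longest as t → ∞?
Eigenvalues: λₙ = 1.55n²π²/0.962².
First three modes:
  n=1: λ₁ = 1.55π²/0.962² ≈ 16.53
  n=2: λ₂ = 6.2π²/0.962² ≈ 66.121 (4× faster decay)
  n=3: λ₃ = 13.95π²/0.962² ≈ 148.773 (9× faster decay)
As t → ∞, higher modes decay exponentially faster. The n=1 mode dominates: v ~ c₁ sin(πx/0.962) e^{-λ₁t}.
Decay rate: λ₁ = 1.55π²/0.962² ≈ 16.53.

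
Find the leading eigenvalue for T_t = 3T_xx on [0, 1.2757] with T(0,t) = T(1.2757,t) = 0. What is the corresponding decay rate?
Eigenvalues: λₙ = 3n²π²/1.2757².
First three modes:
  n=1: λ₁ = 3π²/1.2757² ≈ 18.194
  n=2: λ₂ = 12π²/1.2757² ≈ 72.775 (4× faster decay)
  n=3: λ₃ = 27π²/1.2757² ≈ 163.744 (9× faster decay)
As t → ∞, higher modes decay exponentially faster. The n=1 mode dominates: T ~ c₁ sin(πx/1.2757) e^{-λ₁t}.
Decay rate: λ₁ = 3π²/1.2757² ≈ 18.194.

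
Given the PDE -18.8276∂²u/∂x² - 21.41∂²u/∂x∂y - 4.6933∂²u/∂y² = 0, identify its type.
The second-order coefficients are A = -18.8276, B = -21.41, C = -4.6933. Since B² - 4AC = 104.93379968 > 0, this is a hyperbolic PDE.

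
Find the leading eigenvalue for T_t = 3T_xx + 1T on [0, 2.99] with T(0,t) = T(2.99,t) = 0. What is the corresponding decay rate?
Eigenvalues: λₙ = 3n²π²/2.99² - 1.
First three modes:
  n=1: λ₁ = 3π²/2.99² - 1 ≈ 2.312
  n=2: λ₂ = 12π²/2.99² - 1 ≈ 12.248
  n=3: λ₃ = 27π²/2.99² - 1 ≈ 28.807
Since 3π²/2.99² ≈ 3.312 > 1, all λₙ > 0.
The n=1 mode decays slowest → dominates as t → ∞.
Asymptotic: T ~ c₁ sin(πx/2.99) e^{-λ₁t} with decay rate λ₁ ≈ 2.312.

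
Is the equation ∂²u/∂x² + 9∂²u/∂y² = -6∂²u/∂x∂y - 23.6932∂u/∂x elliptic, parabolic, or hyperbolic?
Rewriting in standard form: ∂²u/∂x² + 6∂²u/∂x∂y + 9∂²u/∂y² + 23.6932∂u/∂x = 0. Computing B² - 4AC with A = 1, B = 6, C = 9: discriminant = 0 (zero). Answer: parabolic.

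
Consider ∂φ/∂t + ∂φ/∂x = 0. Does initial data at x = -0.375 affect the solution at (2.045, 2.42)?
Yes. The characteristic through (2.045, 2.42) passes through x = -0.375.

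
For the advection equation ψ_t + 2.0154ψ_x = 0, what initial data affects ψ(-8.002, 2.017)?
A single point: x = -12.0670618. The characteristic through (-8.002, 2.017) is x - 2.0154t = const, so x = -8.002 - 2.0154·2.017 = -12.0670618.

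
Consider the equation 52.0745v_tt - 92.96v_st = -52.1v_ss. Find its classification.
Rewriting in standard form: 52.1v_ss - 92.96v_st + 52.0745v_tt = 0. Elliptic. (A = 52.1, B = -92.96, C = 52.0745 gives B² - 4AC = -2210.7642.)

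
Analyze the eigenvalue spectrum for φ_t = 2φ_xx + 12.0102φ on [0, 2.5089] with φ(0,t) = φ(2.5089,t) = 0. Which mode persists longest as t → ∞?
Eigenvalues: λₙ = 2n²π²/2.5089² - 12.0102.
First three modes:
  n=1: λ₁ = 2π²/2.5089² - 12.0102 ≈ -8.874
  n=2: λ₂ = 8π²/2.5089² - 12.0102 ≈ 0.533
  n=3: λ₃ = 18π²/2.5089² - 12.0102 ≈ 16.213
Since 2π²/2.5089² ≈ 3.136 < 12.0102, λ₁ < 0.
The n=1 mode grows fastest (−λₙ is largest for n=1) → dominates.
Asymptotic: φ ~ c₁ sin(πx/2.5089) e^{8.874t} (exponential growth at rate −λ₁ ≈ 8.874).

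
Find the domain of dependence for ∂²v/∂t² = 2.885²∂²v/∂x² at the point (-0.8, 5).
Domain of dependence: [-15.225, 13.625]. Signals travel at speed 2.885, so data within |x - -0.8| ≤ 2.885·5 = 14.425 can reach the point.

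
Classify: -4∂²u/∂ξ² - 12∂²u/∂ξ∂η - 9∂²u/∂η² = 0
Parabolic (discriminant = 0).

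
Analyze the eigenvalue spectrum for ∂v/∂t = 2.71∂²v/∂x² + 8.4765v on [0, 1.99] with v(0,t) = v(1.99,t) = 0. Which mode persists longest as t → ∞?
Eigenvalues: λₙ = 2.71n²π²/1.99² - 8.4765.
First three modes:
  n=1: λ₁ = 2.71π²/1.99² - 8.4765 ≈ -1.722
  n=2: λ₂ = 10.84π²/1.99² - 8.4765 ≈ 18.54
  n=3: λ₃ = 24.39π²/1.99² - 8.4765 ≈ 52.31
Since 2.71π²/1.99² ≈ 6.754 < 8.4765, λ₁ < 0.
The n=1 mode grows fastest (−λₙ is largest for n=1) → dominates.
Asymptotic: v ~ c₁ sin(πx/1.99) e^{1.722t} (exponential growth at rate −λ₁ ≈ 1.722).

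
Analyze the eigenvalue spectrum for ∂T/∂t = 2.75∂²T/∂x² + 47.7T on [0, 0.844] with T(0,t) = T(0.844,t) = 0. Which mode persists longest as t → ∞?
Eigenvalues: λₙ = 2.75n²π²/0.844² - 47.7.
First three modes:
  n=1: λ₁ = 2.75π²/0.844² - 47.7 ≈ -9.598
  n=2: λ₂ = 11π²/0.844² - 47.7 ≈ 104.708
  n=3: λ₃ = 24.75π²/0.844² - 47.7 ≈ 295.218
Since 2.75π²/0.844² ≈ 38.102 < 47.7, λ₁ < 0.
The n=1 mode grows fastest (−λₙ is largest for n=1) → dominates.
Asymptotic: T ~ c₁ sin(πx/0.844) e^{9.598t} (exponential growth at rate −λ₁ ≈ 9.598).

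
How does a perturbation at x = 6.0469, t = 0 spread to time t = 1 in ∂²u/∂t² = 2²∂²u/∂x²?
Domain of influence: [4.0469, 8.0469]. Data at x = 6.0469 spreads outward at speed 2.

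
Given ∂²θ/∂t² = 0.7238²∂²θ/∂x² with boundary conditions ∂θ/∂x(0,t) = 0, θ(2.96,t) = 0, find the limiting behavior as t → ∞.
θ oscillates (no decay). Energy is conserved; the solution oscillates indefinitely as standing waves.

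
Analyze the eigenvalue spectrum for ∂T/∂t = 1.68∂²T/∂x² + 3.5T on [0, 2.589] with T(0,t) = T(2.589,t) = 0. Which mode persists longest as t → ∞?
Eigenvalues: λₙ = 1.68n²π²/2.589² - 3.5.
First three modes:
  n=1: λ₁ = 1.68π²/2.589² - 3.5 ≈ -1.026
  n=2: λ₂ = 6.72π²/2.589² - 3.5 ≈ 6.395
  n=3: λ₃ = 15.12π²/2.589² - 3.5 ≈ 18.763
Since 1.68π²/2.589² ≈ 2.474 < 3.5, λ₁ < 0.
The n=1 mode grows fastest (−λₙ is largest for n=1) → dominates.
Asymptotic: T ~ c₁ sin(πx/2.589) e^{1.026t} (exponential growth at rate −λ₁ ≈ 1.026).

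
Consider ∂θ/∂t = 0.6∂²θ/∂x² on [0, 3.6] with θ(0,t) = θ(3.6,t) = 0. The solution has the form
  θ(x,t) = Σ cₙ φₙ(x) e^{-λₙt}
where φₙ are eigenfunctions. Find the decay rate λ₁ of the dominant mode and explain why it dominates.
Eigenvalues: λₙ = 0.6n²π²/3.6².
First three modes:
  n=1: λ₁ = 0.6π²/3.6² ≈ 0.457
  n=2: λ₂ = 2.4π²/3.6² ≈ 1.828 (4× faster decay)
  n=3: λ₃ = 5.4π²/3.6² ≈ 4.112 (9× faster decay)
As t → ∞, higher modes decay exponentially faster. The n=1 mode dominates: θ ~ c₁ sin(πx/3.6) e^{-λ₁t}.
Decay rate: λ₁ = 0.6π²/3.6² ≈ 0.457.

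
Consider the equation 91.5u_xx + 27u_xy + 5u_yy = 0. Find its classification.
Elliptic. (A = 91.5, B = 27, C = 5 gives B² - 4AC = -1101.)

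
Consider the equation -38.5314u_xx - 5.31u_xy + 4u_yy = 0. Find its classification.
Hyperbolic. (A = -38.5314, B = -5.31, C = 4 gives B² - 4AC = 644.6985.)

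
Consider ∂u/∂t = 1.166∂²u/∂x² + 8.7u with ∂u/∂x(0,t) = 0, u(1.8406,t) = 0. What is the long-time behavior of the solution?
As t → ∞, u grows unboundedly. Reaction dominates diffusion (r=8.7 > κπ²/(4L²)≈0.85); solution grows exponentially.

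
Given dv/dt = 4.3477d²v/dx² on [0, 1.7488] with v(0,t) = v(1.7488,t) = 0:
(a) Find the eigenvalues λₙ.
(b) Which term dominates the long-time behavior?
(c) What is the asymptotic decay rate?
Eigenvalues: λₙ = 4.3477n²π²/1.7488².
First three modes:
  n=1: λ₁ = 4.3477π²/1.7488² ≈ 14.031
  n=2: λ₂ = 17.3908π²/1.7488² ≈ 56.123 (4× faster decay)
  n=3: λ₃ = 39.1293π²/1.7488² ≈ 126.276 (9× faster decay)
As t → ∞, higher modes decay exponentially faster. The n=1 mode dominates: v ~ c₁ sin(πx/1.7488) e^{-λ₁t}.
Decay rate: λ₁ = 4.3477π²/1.7488² ≈ 14.031.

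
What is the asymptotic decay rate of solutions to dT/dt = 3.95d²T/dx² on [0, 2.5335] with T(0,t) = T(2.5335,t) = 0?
Eigenvalues: λₙ = 3.95n²π²/2.5335².
First three modes:
  n=1: λ₁ = 3.95π²/2.5335² ≈ 6.074
  n=2: λ₂ = 15.8π²/2.5335² ≈ 24.295 (4× faster decay)
  n=3: λ₃ = 35.55π²/2.5335² ≈ 54.664 (9× faster decay)
As t → ∞, higher modes decay exponentially faster. The n=1 mode dominates: T ~ c₁ sin(πx/2.5335) e^{-λ₁t}.
Decay rate: λ₁ = 3.95π²/2.5335² ≈ 6.074.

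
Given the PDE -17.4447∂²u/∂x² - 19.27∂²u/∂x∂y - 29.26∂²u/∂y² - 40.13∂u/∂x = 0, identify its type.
The second-order coefficients are A = -17.4447, B = -19.27, C = -29.26. Since B² - 4AC = -1670.394788 < 0, this is an elliptic PDE.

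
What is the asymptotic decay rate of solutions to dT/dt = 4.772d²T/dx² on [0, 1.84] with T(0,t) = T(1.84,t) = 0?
Eigenvalues: λₙ = 4.772n²π²/1.84².
First three modes:
  n=1: λ₁ = 4.772π²/1.84² ≈ 13.911
  n=2: λ₂ = 19.088π²/1.84² ≈ 55.645 (4× faster decay)
  n=3: λ₃ = 42.948π²/1.84² ≈ 125.201 (9× faster decay)
As t → ∞, higher modes decay exponentially faster. The n=1 mode dominates: T ~ c₁ sin(πx/1.84) e^{-λ₁t}.
Decay rate: λ₁ = 4.772π²/1.84² ≈ 13.911.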